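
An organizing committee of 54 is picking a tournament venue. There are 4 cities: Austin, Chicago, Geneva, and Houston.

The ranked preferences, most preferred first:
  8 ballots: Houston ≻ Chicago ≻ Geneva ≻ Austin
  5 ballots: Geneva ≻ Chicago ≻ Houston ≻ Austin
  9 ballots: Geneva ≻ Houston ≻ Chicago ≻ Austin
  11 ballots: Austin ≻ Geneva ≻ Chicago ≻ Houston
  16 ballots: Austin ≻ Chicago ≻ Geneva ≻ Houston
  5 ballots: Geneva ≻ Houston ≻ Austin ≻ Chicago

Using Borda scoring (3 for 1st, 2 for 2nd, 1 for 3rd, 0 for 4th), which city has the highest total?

Geneva

Austin: 8×0 + 5×0 + 9×0 + 11×3 + 16×3 + 5×1 = 86
Chicago: 8×2 + 5×2 + 9×1 + 11×1 + 16×2 + 5×0 = 78
Geneva: 8×1 + 5×3 + 9×3 + 11×2 + 16×1 + 5×3 = 103
Houston: 8×3 + 5×1 + 9×2 + 11×0 + 16×0 + 5×2 = 57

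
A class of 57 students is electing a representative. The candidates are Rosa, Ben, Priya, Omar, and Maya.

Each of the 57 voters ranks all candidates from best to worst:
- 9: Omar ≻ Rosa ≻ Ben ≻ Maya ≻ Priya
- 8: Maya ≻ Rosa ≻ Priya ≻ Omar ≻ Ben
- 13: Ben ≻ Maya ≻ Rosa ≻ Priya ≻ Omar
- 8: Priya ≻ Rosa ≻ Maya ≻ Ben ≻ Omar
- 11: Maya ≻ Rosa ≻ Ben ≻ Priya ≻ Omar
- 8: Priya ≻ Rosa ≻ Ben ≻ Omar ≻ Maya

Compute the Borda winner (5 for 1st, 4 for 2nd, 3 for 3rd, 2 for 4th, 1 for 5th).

Rosa: 9×4 + 8×4 + 13×3 + 8×4 + 11×4 + 8×4 = 215
Ben: 9×3 + 8×1 + 13×5 + 8×2 + 11×3 + 8×3 = 173
Priya: 9×1 + 8×3 + 13×2 + 8×5 + 11×2 + 8×5 = 161
Omar: 9×5 + 8×2 + 13×1 + 8×1 + 11×1 + 8×2 = 109
Maya: 9×2 + 8×5 + 13×4 + 8×3 + 11×5 + 8×1 = 197

Rosa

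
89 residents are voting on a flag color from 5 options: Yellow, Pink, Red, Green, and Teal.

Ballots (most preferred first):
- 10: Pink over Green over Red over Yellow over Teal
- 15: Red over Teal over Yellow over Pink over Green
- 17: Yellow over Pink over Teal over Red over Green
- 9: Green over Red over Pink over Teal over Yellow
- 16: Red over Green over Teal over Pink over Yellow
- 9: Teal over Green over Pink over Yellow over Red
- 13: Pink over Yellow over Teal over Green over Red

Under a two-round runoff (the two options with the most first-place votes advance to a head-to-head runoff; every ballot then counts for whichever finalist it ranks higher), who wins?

Round 1 first-place votes: Yellow 17, Pink 23, Red 31, Green 9, Teal 9. Red and Pink advance.
Runoff: Red is ranked above Pink on 40 ballots, Pink above Red on 49.

Pink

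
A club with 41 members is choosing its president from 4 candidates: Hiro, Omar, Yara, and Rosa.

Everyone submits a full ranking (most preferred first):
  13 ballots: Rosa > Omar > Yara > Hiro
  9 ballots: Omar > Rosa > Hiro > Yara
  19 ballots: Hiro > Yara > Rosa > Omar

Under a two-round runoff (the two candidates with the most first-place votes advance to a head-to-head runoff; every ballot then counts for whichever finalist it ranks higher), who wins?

Round 1 first-place votes: Hiro 19, Omar 9, Yara 0, Rosa 13. Hiro and Rosa advance.
Runoff: Hiro is ranked above Rosa on 19 ballots, Rosa above Hiro on 22.

Rosa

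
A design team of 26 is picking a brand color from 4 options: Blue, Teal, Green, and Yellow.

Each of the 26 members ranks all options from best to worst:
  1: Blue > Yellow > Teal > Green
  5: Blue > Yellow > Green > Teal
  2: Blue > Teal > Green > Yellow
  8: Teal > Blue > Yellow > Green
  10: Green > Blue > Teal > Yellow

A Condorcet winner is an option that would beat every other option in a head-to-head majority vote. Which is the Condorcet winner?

Blue

Blue vs Teal: 18–8
Blue vs Green: 16–10
Blue vs Yellow: 26–0
Blue beats every other option.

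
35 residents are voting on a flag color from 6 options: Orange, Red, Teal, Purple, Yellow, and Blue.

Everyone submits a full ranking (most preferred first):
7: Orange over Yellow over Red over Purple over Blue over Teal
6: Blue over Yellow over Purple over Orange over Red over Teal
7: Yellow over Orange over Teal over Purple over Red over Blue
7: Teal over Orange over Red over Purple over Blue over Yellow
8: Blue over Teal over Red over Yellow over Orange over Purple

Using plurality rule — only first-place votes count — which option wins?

First-place votes: Orange 7, Red 0, Teal 7, Purple 0, Yellow 7, Blue 14.

Blue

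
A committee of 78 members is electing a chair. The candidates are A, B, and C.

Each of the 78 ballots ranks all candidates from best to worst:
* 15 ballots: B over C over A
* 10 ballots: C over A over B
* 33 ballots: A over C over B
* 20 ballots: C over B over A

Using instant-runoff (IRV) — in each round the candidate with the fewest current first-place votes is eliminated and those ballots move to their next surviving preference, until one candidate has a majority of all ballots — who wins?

Round 1: A 33, B 15, C 30. B eliminated.
Round 2: A 33, C 45. C has a majority (≥40).

C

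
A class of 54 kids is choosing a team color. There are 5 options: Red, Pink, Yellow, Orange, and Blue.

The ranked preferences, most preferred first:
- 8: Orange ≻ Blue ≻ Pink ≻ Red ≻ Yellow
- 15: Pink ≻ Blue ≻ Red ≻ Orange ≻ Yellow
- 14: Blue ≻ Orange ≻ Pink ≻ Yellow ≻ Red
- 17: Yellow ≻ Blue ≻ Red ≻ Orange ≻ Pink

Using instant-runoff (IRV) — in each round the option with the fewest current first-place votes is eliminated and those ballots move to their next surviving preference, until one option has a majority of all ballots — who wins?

Blue

Round 1: Red 0, Pink 15, Yellow 17, Orange 8, Blue 14. Red eliminated.
Round 2: Pink 15, Yellow 17, Orange 8, Blue 14. Orange eliminated.
Round 3: Pink 15, Yellow 17, Blue 22. Pink eliminated.
Round 4: Yellow 17, Blue 37. Blue has a majority (≥28).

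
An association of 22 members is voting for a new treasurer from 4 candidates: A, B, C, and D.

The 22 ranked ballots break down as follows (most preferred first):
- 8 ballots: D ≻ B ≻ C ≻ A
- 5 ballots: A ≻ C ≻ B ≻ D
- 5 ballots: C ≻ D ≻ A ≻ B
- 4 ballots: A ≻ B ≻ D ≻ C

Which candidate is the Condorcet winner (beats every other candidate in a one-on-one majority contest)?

D vs A: 13–9
D vs B: 13–9
D vs C: 12–10
D beats every other candidate.

D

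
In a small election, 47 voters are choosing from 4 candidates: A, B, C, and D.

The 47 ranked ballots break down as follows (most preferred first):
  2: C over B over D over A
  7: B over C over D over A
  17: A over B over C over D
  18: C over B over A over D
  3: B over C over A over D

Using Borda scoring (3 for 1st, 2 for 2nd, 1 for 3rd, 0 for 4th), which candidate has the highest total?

B

A: 2×0 + 7×0 + 17×3 + 18×1 + 3×1 = 72
B: 2×2 + 7×3 + 17×2 + 18×2 + 3×3 = 104
C: 2×3 + 7×2 + 17×1 + 18×3 + 3×2 = 97
D: 2×1 + 7×1 + 17×0 + 18×0 + 3×0 = 9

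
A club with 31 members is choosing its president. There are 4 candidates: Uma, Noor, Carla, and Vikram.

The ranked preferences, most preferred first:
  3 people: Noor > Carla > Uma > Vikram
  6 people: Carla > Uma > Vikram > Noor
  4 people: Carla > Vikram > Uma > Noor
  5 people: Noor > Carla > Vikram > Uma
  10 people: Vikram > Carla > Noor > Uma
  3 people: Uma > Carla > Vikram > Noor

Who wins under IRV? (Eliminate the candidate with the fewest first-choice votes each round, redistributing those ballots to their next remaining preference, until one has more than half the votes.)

Carla

Round 1: Uma 3, Noor 8, Carla 10, Vikram 10. Uma eliminated.
Round 2: Noor 8, Carla 13, Vikram 10. Noor eliminated.
Round 3: Carla 21, Vikram 10. Carla has a majority (≥16).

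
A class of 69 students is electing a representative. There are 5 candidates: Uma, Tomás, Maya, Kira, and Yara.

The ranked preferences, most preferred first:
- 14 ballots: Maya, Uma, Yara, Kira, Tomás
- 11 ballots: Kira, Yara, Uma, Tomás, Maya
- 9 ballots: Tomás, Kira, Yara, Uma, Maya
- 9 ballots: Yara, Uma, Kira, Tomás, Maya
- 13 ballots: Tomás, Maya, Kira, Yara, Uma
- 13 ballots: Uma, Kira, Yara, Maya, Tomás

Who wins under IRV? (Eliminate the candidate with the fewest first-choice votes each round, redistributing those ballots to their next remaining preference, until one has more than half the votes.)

Uma

Round 1: Uma 13, Tomás 22, Maya 14, Kira 11, Yara 9. Yara eliminated.
Round 2: Uma 22, Tomás 22, Maya 14, Kira 11. Kira eliminated.
Round 3: Uma 33, Tomás 22, Maya 14. Maya eliminated.
Round 4: Uma 47, Tomás 22. Uma has a majority (≥35).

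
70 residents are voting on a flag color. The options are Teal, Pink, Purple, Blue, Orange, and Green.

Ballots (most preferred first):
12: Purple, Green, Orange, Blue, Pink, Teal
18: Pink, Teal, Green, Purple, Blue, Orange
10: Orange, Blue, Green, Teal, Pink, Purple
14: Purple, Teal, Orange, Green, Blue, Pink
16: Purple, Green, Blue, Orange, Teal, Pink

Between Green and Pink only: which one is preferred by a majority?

Green is ranked above Pink on 52 ballots; Pink above Green on 18.

Green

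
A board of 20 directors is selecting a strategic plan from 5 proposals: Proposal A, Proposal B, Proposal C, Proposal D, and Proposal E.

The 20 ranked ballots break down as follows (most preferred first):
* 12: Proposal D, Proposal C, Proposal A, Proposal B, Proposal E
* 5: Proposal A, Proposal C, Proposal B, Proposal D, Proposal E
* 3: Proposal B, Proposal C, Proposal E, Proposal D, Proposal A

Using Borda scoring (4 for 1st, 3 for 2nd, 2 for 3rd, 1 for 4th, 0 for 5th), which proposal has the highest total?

Proposal A: 12×2 + 5×4 + 3×0 = 44
Proposal B: 12×1 + 5×2 + 3×4 = 34
Proposal C: 12×3 + 5×3 + 3×3 = 60
Proposal D: 12×4 + 5×1 + 3×1 = 56
Proposal E: 12×0 + 5×0 + 3×2 = 6

Proposal C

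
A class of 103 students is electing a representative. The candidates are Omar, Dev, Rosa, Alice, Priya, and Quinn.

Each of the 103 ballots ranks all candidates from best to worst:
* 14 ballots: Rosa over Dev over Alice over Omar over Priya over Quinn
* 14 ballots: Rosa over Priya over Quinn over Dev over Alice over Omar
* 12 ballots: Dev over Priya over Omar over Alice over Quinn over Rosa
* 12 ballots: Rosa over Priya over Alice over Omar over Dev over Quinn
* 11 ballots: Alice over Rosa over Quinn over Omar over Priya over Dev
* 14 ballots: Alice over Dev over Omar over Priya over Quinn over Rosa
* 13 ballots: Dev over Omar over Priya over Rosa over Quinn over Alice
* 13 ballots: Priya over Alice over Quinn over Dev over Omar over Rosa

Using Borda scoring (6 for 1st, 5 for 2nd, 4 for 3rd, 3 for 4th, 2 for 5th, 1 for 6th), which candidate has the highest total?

Priya

Omar: 14×3 + 14×1 + 12×4 + 12×3 + 11×3 + 14×4 + 13×5 + 13×2 = 320
Dev: 14×5 + 14×3 + 12×6 + 12×2 + 11×1 + 14×5 + 13×6 + 13×3 = 406
Rosa: 14×6 + 14×6 + 12×1 + 12×6 + 11×5 + 14×1 + 13×3 + 13×1 = 373
Alice: 14×4 + 14×2 + 12×3 + 12×4 + 11×6 + 14×6 + 13×1 + 13×5 = 396
Priya: 14×2 + 14×5 + 12×5 + 12×5 + 11×2 + 14×3 + 13×4 + 13×6 = 412
Quinn: 14×1 + 14×4 + 12×2 + 12×1 + 11×4 + 14×2 + 13×2 + 13×4 = 256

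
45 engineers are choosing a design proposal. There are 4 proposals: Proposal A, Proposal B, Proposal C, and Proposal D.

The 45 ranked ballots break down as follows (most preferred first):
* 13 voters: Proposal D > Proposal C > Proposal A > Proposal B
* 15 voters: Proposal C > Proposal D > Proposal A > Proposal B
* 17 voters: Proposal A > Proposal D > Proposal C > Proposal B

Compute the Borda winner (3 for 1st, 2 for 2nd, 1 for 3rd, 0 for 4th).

Proposal D

Proposal A: 13×1 + 15×1 + 17×3 = 79
Proposal B: 13×0 + 15×0 + 17×0 = 0
Proposal C: 13×2 + 15×3 + 17×1 = 88
Proposal D: 13×3 + 15×2 + 17×2 = 103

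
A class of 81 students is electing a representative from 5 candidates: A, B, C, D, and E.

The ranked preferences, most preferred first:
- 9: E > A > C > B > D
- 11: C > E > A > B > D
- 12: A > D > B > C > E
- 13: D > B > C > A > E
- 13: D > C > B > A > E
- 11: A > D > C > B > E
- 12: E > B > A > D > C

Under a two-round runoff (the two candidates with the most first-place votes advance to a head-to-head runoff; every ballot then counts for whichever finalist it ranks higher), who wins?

Round 1 first-place votes: A 23, B 0, C 11, D 26, E 21. D and A advance.
Runoff: D is ranked above A on 26 ballots, A above D on 55.

A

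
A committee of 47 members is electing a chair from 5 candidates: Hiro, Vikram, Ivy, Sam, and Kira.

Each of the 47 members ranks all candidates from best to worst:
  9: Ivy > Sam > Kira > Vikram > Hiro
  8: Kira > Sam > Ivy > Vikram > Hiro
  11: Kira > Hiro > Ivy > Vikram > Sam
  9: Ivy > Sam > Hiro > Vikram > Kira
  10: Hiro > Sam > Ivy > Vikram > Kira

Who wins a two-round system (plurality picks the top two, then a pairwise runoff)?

Ivy

Round 1 first-place votes: Hiro 10, Vikram 0, Ivy 18, Sam 0, Kira 19. Kira and Ivy advance.
Runoff: Kira is ranked above Ivy on 19 ballots, Ivy above Kira on 28.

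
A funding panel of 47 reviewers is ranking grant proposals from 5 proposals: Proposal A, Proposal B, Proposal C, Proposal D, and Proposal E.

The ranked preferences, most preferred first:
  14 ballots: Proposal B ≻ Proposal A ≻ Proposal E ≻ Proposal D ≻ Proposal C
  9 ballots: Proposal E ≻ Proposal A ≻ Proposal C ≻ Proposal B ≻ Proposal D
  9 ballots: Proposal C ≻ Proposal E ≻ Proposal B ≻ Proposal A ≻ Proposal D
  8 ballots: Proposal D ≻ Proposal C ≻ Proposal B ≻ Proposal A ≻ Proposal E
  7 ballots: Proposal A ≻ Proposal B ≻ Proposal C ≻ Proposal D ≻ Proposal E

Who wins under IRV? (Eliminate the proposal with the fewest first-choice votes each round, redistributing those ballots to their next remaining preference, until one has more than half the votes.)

Round 1: Proposal A 7, Proposal B 14, Proposal C 9, Proposal D 8, Proposal E 9. Proposal A eliminated.
Round 2: Proposal B 21, Proposal C 9, Proposal D 8, Proposal E 9. Proposal D eliminated.
Round 3: Proposal B 21, Proposal C 17, Proposal E 9. Proposal E eliminated.
Round 4: Proposal B 21, Proposal C 26. Proposal C has a majority (≥24).

Proposal C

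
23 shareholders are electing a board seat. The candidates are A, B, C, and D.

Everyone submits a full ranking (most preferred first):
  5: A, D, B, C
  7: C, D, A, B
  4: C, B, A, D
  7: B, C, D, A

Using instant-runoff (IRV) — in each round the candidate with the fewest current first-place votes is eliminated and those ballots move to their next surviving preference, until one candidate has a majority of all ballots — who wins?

B

Round 1: A 5, B 7, C 11, D 0. D eliminated.
Round 2: A 5, B 7, C 11. A eliminated.
Round 3: B 12, C 11. B has a majority (≥12).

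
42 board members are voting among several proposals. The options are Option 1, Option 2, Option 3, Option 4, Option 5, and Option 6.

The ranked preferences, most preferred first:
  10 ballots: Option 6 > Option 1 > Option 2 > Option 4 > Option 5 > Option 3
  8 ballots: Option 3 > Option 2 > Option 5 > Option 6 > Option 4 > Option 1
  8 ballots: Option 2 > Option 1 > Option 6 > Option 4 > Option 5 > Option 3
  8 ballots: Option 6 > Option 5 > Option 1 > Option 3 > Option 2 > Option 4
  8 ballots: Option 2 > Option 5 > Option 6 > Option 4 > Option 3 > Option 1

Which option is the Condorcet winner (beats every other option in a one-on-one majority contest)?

Option 2 vs Option 1: 24–18
Option 2 vs Option 3: 26–16
Option 2 vs Option 4: 42–0
Option 2 vs Option 5: 34–8
Option 2 vs Option 6: 24–18
Option 2 beats every other option.

Option 2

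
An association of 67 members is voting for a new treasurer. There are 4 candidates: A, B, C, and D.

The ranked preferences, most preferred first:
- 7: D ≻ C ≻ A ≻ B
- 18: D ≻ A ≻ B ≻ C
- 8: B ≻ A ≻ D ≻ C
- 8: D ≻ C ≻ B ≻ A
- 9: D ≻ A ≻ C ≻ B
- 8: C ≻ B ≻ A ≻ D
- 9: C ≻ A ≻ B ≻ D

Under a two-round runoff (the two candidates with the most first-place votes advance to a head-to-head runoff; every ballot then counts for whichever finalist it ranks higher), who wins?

D

Round 1 first-place votes: A 0, B 8, C 17, D 42. D and C advance.
Runoff: D is ranked above C on 50 ballots, C above D on 17.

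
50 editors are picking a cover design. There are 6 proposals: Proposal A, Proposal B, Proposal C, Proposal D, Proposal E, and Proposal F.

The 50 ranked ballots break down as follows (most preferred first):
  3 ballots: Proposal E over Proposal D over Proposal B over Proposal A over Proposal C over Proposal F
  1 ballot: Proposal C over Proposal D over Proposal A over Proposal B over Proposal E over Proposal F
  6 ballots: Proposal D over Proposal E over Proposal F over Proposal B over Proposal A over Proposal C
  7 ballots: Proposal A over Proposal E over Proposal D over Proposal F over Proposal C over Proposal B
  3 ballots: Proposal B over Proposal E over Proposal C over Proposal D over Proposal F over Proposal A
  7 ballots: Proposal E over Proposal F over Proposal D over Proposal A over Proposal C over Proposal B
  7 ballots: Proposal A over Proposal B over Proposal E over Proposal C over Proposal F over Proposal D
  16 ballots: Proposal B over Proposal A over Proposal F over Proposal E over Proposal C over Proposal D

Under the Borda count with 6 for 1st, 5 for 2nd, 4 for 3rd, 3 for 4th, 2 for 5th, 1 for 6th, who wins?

Proposal A: 3×3 + 1×4 + 6×2 + 7×6 + 3×1 + 7×3 + 7×6 + 16×5 = 213
Proposal B: 3×4 + 1×3 + 6×3 + 7×1 + 3×6 + 7×1 + 7×5 + 16×6 = 196
Proposal C: 3×2 + 1×6 + 6×1 + 7×2 + 3×4 + 7×2 + 7×3 + 16×2 = 111
Proposal D: 3×5 + 1×5 + 6×6 + 7×4 + 3×3 + 7×4 + 7×1 + 16×1 = 144
Proposal E: 3×6 + 1×2 + 6×5 + 7×5 + 3×5 + 7×6 + 7×4 + 16×3 = 218
Proposal F: 3×1 + 1×1 + 6×4 + 7×3 + 3×2 + 7×5 + 7×2 + 16×4 = 168

Proposal E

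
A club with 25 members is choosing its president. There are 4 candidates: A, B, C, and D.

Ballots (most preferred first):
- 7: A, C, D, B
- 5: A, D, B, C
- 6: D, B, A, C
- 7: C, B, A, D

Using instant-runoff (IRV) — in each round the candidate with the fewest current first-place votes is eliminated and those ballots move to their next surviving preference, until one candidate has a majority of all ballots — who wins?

Round 1: A 12, B 0, C 7, D 6. B eliminated.
Round 2: A 12, C 7, D 6. D eliminated.
Round 3: A 18, C 7. A has a majority (≥13).

A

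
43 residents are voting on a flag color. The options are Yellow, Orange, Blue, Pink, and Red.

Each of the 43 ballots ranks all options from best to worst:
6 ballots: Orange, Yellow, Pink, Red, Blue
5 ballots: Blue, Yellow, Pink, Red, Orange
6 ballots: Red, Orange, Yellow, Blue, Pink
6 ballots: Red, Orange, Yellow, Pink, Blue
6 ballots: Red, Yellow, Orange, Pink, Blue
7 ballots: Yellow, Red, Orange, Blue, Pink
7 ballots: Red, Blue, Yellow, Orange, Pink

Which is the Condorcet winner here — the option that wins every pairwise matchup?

Red vs Yellow: 25–18
Red vs Orange: 37–6
Red vs Blue: 38–5
Red vs Pink: 32–11
Red beats every other option.

Red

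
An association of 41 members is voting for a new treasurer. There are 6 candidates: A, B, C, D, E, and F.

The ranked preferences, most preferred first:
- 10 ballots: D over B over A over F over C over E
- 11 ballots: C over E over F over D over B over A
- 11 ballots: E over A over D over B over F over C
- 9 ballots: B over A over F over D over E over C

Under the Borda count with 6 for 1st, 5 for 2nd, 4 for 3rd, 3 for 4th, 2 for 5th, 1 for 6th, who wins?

A: 10×4 + 11×1 + 11×5 + 9×5 = 151
B: 10×5 + 11×2 + 11×3 + 9×6 = 159
C: 10×2 + 11×6 + 11×1 + 9×1 = 106
D: 10×6 + 11×3 + 11×4 + 9×3 = 164
E: 10×1 + 11×5 + 11×6 + 9×2 = 149
F: 10×3 + 11×4 + 11×2 + 9×4 = 132

D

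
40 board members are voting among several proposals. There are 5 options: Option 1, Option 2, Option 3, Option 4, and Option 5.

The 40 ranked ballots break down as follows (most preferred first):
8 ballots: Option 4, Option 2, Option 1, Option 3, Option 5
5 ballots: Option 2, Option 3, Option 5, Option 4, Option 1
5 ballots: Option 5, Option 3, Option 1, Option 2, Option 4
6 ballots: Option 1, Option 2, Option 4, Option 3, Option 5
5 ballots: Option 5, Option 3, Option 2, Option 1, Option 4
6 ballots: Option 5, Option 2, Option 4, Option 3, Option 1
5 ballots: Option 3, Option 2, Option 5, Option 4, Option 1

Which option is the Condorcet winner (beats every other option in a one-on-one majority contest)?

Option 2

Option 2 vs Option 1: 29–11
Option 2 vs Option 3: 25–15
Option 2 vs Option 4: 32–8
Option 2 vs Option 5: 24–16
Option 2 beats every other option.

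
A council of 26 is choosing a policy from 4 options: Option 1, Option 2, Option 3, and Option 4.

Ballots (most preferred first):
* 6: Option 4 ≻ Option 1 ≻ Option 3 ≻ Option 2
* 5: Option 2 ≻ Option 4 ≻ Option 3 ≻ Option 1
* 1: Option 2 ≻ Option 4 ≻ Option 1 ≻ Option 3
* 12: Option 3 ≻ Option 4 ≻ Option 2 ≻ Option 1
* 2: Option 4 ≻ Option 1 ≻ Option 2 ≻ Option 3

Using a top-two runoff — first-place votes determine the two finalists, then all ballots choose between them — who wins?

Round 1 first-place votes: Option 1 0, Option 2 6, Option 3 12, Option 4 8. Option 3 and Option 4 advance.
Runoff: Option 3 is ranked above Option 4 on 12 ballots, Option 4 above Option 3 on 14.

Option 4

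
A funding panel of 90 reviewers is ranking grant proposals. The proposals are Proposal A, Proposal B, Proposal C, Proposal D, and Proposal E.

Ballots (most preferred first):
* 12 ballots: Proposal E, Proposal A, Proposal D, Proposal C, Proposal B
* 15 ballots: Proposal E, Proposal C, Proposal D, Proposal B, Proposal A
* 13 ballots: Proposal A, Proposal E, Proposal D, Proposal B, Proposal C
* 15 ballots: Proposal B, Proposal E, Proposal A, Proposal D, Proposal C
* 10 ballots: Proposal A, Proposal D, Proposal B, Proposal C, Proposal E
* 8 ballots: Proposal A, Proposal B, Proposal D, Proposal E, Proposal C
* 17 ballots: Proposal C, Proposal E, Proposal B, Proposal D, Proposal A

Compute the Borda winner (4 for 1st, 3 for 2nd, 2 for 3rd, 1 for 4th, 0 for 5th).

Proposal A: 12×3 + 15×0 + 13×4 + 15×2 + 10×4 + 8×4 + 17×0 = 190
Proposal B: 12×0 + 15×1 + 13×1 + 15×4 + 10×2 + 8×3 + 17×2 = 166
Proposal C: 12×1 + 15×3 + 13×0 + 15×0 + 10×1 + 8×0 + 17×4 = 135
Proposal D: 12×2 + 15×2 + 13×2 + 15×1 + 10×3 + 8×2 + 17×1 = 158
Proposal E: 12×4 + 15×4 + 13×3 + 15×3 + 10×0 + 8×1 + 17×3 = 251

Proposal E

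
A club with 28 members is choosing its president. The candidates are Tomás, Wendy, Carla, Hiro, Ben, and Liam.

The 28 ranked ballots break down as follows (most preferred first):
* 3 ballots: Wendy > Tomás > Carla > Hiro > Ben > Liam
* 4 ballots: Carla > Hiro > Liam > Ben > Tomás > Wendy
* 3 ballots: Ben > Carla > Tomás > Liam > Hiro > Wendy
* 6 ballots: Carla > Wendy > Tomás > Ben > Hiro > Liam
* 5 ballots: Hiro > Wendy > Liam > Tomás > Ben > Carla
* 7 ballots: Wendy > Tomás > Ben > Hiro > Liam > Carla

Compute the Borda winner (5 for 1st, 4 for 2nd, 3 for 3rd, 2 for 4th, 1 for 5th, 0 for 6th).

Wendy

Tomás: 3×4 + 4×1 + 3×3 + 6×3 + 5×2 + 7×4 = 81
Wendy: 3×5 + 4×0 + 3×0 + 6×4 + 5×4 + 7×5 = 94
Carla: 3×3 + 4×5 + 3×4 + 6×5 + 5×0 + 7×0 = 71
Hiro: 3×2 + 4×4 + 3×1 + 6×1 + 5×5 + 7×2 = 70
Ben: 3×1 + 4×2 + 3×5 + 6×2 + 5×1 + 7×3 = 64
Liam: 3×0 + 4×3 + 3×2 + 6×0 + 5×3 + 7×1 = 40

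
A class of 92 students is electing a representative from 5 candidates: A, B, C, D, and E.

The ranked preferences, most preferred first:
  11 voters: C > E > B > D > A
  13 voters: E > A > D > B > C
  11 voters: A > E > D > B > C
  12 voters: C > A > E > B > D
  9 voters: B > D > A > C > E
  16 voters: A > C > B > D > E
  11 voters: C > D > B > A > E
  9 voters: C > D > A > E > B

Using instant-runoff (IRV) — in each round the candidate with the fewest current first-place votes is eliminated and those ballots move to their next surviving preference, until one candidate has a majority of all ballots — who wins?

Round 1: A 27, B 9, C 43, D 0, E 13. D eliminated.
Round 2: A 27, B 9, C 43, E 13. B eliminated.
Round 3: A 36, C 43, E 13. E eliminated.
Round 4: A 49, C 43. A has a majority (≥47).

A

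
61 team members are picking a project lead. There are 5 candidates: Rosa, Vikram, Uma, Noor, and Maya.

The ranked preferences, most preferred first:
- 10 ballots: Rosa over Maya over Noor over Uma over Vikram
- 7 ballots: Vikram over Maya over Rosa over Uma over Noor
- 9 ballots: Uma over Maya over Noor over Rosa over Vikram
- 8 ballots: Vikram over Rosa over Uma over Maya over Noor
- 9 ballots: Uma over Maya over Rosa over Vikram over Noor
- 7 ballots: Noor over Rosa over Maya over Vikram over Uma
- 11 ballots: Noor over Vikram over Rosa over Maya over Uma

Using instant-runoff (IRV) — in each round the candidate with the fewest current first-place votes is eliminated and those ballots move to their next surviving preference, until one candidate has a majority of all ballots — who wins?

Round 1: Rosa 10, Vikram 15, Uma 18, Noor 18, Maya 0. Maya eliminated.
Round 2: Rosa 10, Vikram 15, Uma 18, Noor 18. Rosa eliminated.
Round 3: Vikram 15, Uma 18, Noor 28. Vikram eliminated.
Round 4: Uma 33, Noor 28. Uma has a majority (≥31).

Uma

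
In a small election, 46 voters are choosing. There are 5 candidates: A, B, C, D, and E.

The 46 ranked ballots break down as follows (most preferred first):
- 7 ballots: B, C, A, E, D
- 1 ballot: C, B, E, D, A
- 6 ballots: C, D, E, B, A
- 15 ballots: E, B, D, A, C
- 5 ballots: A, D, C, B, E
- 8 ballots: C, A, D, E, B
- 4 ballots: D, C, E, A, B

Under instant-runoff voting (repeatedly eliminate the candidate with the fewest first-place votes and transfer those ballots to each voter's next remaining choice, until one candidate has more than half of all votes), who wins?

Round 1: A 5, B 7, C 15, D 4, E 15. D eliminated.
Round 2: A 5, B 7, C 19, E 15. A eliminated.
Round 3: B 7, C 24, E 15. C has a majority (≥24).

C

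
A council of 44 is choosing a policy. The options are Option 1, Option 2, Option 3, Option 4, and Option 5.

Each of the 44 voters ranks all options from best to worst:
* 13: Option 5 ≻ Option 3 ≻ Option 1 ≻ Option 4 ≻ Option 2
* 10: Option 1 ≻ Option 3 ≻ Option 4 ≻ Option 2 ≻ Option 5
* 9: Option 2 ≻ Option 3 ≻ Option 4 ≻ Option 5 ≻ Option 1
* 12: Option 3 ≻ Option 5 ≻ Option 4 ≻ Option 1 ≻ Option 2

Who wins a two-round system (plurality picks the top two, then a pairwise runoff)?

Round 1 first-place votes: Option 1 10, Option 2 9, Option 3 12, Option 4 0, Option 5 13. Option 5 and Option 3 advance.
Runoff: Option 5 is ranked above Option 3 on 13 ballots, Option 3 above Option 5 on 31.

Option 3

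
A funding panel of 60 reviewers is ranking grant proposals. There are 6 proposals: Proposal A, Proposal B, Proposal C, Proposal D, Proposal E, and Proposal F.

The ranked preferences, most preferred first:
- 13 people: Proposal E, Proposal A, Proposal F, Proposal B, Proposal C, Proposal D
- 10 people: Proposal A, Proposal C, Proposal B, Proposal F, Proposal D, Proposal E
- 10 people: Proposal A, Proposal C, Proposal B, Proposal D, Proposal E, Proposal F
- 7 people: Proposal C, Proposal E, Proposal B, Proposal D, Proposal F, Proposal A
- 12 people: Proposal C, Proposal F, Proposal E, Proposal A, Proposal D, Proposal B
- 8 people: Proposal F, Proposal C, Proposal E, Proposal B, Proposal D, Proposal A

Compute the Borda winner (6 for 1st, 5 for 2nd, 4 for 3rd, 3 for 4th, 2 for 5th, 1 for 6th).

Proposal A: 13×5 + 10×6 + 10×6 + 7×1 + 12×3 + 8×1 = 236
Proposal B: 13×3 + 10×4 + 10×4 + 7×4 + 12×1 + 8×3 = 183
Proposal C: 13×2 + 10×5 + 10×5 + 7×6 + 12×6 + 8×5 = 280
Proposal D: 13×1 + 10×2 + 10×3 + 7×3 + 12×2 + 8×2 = 124
Proposal E: 13×6 + 10×1 + 10×2 + 7×5 + 12×4 + 8×4 = 223
Proposal F: 13×4 + 10×3 + 10×1 + 7×2 + 12×5 + 8×6 = 214

Proposal C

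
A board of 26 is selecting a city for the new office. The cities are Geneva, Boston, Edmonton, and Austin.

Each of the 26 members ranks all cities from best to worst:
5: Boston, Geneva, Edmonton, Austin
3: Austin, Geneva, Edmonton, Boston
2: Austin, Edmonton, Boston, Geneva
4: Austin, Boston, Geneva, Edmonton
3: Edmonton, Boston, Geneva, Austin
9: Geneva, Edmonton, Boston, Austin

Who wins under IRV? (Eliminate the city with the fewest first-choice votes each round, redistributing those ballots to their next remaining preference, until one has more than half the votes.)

Round 1: Geneva 9, Boston 5, Edmonton 3, Austin 9. Edmonton eliminated.
Round 2: Geneva 9, Boston 8, Austin 9. Boston eliminated.
Round 3: Geneva 17, Austin 9. Geneva has a majority (≥14).

Geneva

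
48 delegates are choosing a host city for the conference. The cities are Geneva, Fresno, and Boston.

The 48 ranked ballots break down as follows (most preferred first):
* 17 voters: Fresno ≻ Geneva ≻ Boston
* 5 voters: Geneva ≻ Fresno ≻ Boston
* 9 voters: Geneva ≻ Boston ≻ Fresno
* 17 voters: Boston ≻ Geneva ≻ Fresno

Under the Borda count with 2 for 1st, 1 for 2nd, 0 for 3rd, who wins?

Geneva: 17×1 + 5×2 + 9×2 + 17×1 = 62
Fresno: 17×2 + 5×1 + 9×0 + 17×0 = 39
Boston: 17×0 + 5×0 + 9×1 + 17×2 = 43

Geneva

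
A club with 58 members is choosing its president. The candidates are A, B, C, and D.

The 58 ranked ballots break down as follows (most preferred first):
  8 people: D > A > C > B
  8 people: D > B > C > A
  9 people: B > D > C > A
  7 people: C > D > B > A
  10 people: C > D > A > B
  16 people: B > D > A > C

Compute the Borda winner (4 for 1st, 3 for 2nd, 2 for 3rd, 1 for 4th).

A: 8×3 + 8×1 + 9×1 + 7×1 + 10×2 + 16×2 = 100
B: 8×1 + 8×3 + 9×4 + 7×2 + 10×1 + 16×4 = 156
C: 8×2 + 8×2 + 9×2 + 7×4 + 10×4 + 16×1 = 134
D: 8×4 + 8×4 + 9×3 + 7×3 + 10×3 + 16×3 = 190

D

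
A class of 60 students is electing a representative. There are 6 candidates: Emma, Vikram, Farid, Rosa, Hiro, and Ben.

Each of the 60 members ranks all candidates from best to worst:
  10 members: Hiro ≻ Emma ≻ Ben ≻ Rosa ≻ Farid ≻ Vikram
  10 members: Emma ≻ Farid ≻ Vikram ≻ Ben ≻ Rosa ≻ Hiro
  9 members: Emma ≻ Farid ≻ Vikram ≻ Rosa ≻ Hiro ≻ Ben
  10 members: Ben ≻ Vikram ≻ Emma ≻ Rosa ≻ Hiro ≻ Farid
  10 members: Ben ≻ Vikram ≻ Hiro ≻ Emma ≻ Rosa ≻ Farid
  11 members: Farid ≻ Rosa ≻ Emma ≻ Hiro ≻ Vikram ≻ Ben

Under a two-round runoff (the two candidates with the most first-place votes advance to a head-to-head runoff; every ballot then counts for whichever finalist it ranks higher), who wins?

Round 1 first-place votes: Emma 19, Vikram 0, Farid 11, Rosa 0, Hiro 10, Ben 20. Ben and Emma advance.
Runoff: Ben is ranked above Emma on 20 ballots, Emma above Ben on 40.

Emma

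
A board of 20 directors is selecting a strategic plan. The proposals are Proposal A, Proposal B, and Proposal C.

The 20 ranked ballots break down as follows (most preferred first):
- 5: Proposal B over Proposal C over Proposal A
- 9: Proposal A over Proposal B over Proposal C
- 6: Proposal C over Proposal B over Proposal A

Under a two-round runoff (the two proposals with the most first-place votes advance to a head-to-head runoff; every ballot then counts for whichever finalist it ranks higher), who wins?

Proposal C

Round 1 first-place votes: Proposal A 9, Proposal B 5, Proposal C 6. Proposal A and Proposal C advance.
Runoff: Proposal A is ranked above Proposal C on 9 ballots, Proposal C above Proposal A on 11.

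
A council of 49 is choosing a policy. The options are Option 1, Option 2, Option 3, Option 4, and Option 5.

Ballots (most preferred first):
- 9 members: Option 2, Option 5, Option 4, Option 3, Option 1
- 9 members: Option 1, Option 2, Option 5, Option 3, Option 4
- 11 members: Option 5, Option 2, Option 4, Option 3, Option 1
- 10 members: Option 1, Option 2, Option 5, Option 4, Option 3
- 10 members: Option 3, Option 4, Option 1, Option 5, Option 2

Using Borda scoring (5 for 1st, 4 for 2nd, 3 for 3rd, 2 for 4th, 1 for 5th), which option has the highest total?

Option 1: 9×1 + 9×5 + 11×1 + 10×5 + 10×3 = 145
Option 2: 9×5 + 9×4 + 11×4 + 10×4 + 10×1 = 175
Option 3: 9×2 + 9×2 + 11×2 + 10×1 + 10×5 = 118
Option 4: 9×3 + 9×1 + 11×3 + 10×2 + 10×4 = 129
Option 5: 9×4 + 9×3 + 11×5 + 10×3 + 10×2 = 168

Option 2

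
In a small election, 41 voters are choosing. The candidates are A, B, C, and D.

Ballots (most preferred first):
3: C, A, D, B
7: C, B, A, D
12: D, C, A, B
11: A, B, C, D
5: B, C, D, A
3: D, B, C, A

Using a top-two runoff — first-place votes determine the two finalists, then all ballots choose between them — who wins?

Round 1 first-place votes: A 11, B 5, C 10, D 15. D and A advance.
Runoff: D is ranked above A on 20 ballots, A above D on 21.

A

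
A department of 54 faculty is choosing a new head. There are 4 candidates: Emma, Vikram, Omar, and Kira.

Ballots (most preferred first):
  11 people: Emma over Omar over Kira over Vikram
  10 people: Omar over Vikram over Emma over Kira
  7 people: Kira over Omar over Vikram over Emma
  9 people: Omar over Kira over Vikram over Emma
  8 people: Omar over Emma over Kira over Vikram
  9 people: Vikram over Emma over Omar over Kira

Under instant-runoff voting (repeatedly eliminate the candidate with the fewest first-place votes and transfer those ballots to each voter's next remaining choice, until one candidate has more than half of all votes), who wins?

Round 1: Emma 11, Vikram 9, Omar 27, Kira 7. Kira eliminated.
Round 2: Emma 11, Vikram 9, Omar 34. Omar has a majority (≥28).

Omar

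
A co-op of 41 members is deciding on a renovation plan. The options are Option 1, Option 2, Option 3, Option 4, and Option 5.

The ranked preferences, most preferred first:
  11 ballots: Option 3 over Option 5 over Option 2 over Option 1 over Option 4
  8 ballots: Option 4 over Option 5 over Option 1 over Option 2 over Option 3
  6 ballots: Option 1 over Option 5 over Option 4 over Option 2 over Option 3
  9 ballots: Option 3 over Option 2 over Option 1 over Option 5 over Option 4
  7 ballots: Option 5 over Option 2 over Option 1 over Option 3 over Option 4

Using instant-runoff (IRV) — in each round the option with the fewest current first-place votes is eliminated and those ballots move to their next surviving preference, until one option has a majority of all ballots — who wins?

Round 1: Option 1 6, Option 2 0, Option 3 20, Option 4 8, Option 5 7. Option 2 eliminated.
Round 2: Option 1 6, Option 3 20, Option 4 8, Option 5 7. Option 1 eliminated.
Round 3: Option 3 20, Option 4 8, Option 5 13. Option 4 eliminated.
Round 4: Option 3 20, Option 5 21. Option 5 has a majority (≥21).

Option 5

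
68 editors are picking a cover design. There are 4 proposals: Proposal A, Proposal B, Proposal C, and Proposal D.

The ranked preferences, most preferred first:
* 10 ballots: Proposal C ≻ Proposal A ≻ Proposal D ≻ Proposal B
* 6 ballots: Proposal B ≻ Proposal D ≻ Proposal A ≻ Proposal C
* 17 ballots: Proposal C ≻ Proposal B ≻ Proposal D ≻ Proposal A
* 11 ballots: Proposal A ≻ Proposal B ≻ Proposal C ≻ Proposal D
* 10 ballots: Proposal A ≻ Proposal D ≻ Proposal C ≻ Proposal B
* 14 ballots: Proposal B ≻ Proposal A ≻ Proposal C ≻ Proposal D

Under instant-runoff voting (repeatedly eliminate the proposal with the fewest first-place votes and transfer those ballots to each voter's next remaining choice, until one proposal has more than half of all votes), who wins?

Proposal A

Round 1: Proposal A 21, Proposal B 20, Proposal C 27, Proposal D 0. Proposal D eliminated.
Round 2: Proposal A 21, Proposal B 20, Proposal C 27. Proposal B eliminated.
Round 3: Proposal A 41, Proposal C 27. Proposal A has a majority (≥35).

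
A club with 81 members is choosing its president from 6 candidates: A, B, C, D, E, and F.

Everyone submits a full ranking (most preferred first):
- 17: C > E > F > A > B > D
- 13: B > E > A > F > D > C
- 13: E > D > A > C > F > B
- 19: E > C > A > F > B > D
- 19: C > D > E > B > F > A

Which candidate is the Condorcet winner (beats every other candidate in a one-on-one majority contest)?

E vs A: 81–0
E vs B: 68–13
E vs C: 45–36
E vs D: 62–19
E vs F: 81–0
E beats every other candidate.

E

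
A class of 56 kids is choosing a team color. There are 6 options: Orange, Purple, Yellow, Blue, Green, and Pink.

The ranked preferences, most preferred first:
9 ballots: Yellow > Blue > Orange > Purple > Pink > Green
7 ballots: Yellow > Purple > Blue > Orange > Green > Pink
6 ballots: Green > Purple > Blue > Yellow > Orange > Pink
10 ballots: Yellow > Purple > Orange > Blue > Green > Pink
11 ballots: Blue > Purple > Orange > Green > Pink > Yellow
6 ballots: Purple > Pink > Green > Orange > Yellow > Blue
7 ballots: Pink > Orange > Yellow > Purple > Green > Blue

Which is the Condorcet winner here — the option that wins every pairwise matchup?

Yellow

Yellow vs Orange: 32–24
Yellow vs Purple: 33–23
Yellow vs Blue: 39–17
Yellow vs Green: 33–23
Yellow vs Pink: 32–24
Yellow beats every other option.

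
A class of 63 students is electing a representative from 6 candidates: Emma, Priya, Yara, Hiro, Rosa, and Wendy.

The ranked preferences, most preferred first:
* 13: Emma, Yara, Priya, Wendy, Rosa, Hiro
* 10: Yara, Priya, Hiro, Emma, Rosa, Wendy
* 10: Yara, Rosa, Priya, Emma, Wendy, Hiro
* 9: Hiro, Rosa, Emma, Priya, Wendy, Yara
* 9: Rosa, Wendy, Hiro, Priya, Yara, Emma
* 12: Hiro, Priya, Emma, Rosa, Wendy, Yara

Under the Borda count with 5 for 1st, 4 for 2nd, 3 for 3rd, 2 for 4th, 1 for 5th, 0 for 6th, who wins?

Priya

Emma: 13×5 + 10×2 + 10×2 + 9×3 + 9×0 + 12×3 = 168
Priya: 13×3 + 10×4 + 10×3 + 9×2 + 9×2 + 12×4 = 193
Yara: 13×4 + 10×5 + 10×5 + 9×0 + 9×1 + 12×0 = 161
Hiro: 13×0 + 10×3 + 10×0 + 9×5 + 9×3 + 12×5 = 162
Rosa: 13×1 + 10×1 + 10×4 + 9×4 + 9×5 + 12×2 = 168
Wendy: 13×2 + 10×0 + 10×1 + 9×1 + 9×4 + 12×1 = 93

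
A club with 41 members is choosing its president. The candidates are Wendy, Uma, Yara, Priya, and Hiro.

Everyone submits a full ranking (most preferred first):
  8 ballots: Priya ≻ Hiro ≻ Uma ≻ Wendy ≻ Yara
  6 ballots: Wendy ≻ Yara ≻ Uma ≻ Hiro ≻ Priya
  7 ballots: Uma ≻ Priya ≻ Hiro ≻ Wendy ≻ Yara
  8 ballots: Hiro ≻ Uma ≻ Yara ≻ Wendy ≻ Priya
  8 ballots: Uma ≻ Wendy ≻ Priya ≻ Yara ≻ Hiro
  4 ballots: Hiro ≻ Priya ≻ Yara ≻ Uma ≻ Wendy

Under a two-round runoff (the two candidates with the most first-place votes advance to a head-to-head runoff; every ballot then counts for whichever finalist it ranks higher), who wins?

Uma

Round 1 first-place votes: Wendy 6, Uma 15, Yara 0, Priya 8, Hiro 12. Uma and Hiro advance.
Runoff: Uma is ranked above Hiro on 21 ballots, Hiro above Uma on 20.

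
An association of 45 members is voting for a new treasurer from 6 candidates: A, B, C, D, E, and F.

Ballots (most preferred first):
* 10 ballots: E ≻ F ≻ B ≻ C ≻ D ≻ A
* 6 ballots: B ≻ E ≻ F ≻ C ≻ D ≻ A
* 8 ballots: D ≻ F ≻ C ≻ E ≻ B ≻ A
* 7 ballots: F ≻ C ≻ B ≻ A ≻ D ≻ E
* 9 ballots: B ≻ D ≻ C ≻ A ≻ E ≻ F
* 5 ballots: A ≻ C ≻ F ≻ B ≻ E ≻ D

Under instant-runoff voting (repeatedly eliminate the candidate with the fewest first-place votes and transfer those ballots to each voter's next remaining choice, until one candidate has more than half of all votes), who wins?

F

Round 1: A 5, B 15, C 0, D 8, E 10, F 7. C eliminated.
Round 2: A 5, B 15, D 8, E 10, F 7. A eliminated.
Round 3: B 15, D 8, E 10, F 12. D eliminated.
Round 4: B 15, E 10, F 20. E eliminated.
Round 5: B 15, F 30. F has a majority (≥23).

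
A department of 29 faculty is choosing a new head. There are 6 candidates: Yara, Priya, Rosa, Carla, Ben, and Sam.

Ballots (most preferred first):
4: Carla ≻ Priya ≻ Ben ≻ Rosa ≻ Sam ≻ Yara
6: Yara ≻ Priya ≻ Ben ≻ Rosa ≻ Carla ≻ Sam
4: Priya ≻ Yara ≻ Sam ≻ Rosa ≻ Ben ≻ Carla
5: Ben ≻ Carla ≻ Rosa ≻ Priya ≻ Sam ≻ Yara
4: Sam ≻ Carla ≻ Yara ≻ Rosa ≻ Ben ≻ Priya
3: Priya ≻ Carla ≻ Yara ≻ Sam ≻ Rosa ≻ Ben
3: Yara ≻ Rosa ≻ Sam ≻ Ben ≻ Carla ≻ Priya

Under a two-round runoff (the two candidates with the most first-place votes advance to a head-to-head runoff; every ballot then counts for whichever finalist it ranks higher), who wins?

Priya

Round 1 first-place votes: Yara 9, Priya 7, Rosa 0, Carla 4, Ben 5, Sam 4. Yara and Priya advance.
Runoff: Yara is ranked above Priya on 13 ballots, Priya above Yara on 16.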